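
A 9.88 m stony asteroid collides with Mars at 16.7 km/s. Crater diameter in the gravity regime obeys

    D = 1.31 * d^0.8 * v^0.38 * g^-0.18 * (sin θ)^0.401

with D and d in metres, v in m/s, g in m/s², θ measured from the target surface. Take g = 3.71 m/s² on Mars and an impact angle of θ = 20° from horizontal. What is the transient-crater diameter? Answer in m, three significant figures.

D ≈ 169 m

In SI units: v = 16700 m/s.
d^0.8 = 9.88^0.8 = 6.249
v^0.38 = 16700^0.38 = 40.24
g^-0.18 = 3.71^-0.18 = 0.7898
(sin 20°)^0.401 = 0.3420^0.401 = 0.6503
D = 1.31 × 6.249 × 40.24 × 0.7898 × 0.6503 = 169.2 m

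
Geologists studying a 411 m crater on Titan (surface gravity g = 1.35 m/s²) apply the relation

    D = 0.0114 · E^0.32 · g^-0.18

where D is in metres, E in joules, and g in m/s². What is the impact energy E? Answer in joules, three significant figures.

E ≈ 2.06 × 10^14 J

Rearranging: E = [D / (0.0114 · g^-0.18)]^(1/0.32).
g^-0.18 = 1.35^-0.18 = 0.9474
D / (0.0114 × 0.9474) = 411 / (0.01080) = 3.806 × 10^4
E = (3.806 × 10^4)^3.125 = 2.060 × 10^14 J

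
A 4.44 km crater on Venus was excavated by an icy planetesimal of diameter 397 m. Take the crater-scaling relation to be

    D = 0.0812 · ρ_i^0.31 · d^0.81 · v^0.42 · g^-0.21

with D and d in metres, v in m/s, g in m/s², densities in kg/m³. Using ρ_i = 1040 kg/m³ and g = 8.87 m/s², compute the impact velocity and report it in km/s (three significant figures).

v ≈ 32.8 km/s

Rearranging for v: v = [D / (0.0812 · 1040^0.31 · 397^0.81 · 8.87^-0.21)]^(1/0.42).
D = 4440 m.
1040^0.31 = 8.615
397^0.81 = 127.4
8.87^-0.21 = 0.6323
Denominator = 0.0812 × 8.615 × 127.4 × 0.6323 = 56.35
D / 56.35 = 4440 / 56.35 = 78.79
v = 78.79^(1/0.42) = 78.79^2.381 = 32772 m/s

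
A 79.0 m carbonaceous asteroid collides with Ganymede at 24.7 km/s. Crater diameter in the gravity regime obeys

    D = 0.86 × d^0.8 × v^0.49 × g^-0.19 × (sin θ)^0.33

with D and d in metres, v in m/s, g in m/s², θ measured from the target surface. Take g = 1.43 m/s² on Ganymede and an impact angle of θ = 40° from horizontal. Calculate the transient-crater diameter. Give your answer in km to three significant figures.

In SI units: v = 24700 m/s.
d^0.8 = 79^0.8 = 32.97
v^0.49 = 24700^0.49 = 142.0
g^-0.19 = 1.43^-0.19 = 0.9343
(sin 40°)^0.33 = 0.6428^0.33 = 0.8643
D = 0.86 × 32.97 × 142.0 × 0.9343 × 0.8643 = 3251 m
   = 3.251 km

D ≈ 3.25 km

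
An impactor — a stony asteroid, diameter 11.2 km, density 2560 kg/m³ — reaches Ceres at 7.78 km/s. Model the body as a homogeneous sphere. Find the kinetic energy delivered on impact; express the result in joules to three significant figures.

E ≈ 5.70 × 10^22 J

d = 11200 m; v = 7780 m/s.
Mass m = (π/6) ρ d³ = (π/6) × 2560 × (11200)³ = 1.883 × 10^15 kg
E = ½ m v² = 0.5 × 1.883 × 10^15 × (7780)² = 5.699 × 10^22 J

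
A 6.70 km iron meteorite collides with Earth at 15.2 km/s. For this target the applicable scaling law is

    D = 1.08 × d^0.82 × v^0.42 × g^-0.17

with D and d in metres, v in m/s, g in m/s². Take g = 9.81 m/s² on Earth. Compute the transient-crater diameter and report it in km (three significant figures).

In SI units: d = 6700 m, v = 15200 m/s.
d^0.82 = 6700^0.82 = 1372
v^0.42 = 15200^0.42 = 57.07
g^-0.17 = 9.81^-0.17 = 0.6783
D = 1.08 × 1372 × 57.07 × 0.6783 = 57360 m
   = 57.36 km

D ≈ 57.4 km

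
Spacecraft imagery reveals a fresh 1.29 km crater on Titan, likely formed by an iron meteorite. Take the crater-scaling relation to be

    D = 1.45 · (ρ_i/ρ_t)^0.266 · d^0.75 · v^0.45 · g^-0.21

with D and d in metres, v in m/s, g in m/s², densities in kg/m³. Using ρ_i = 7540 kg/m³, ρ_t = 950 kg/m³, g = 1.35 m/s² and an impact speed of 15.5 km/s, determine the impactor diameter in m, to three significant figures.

d ≈ 13.7 m

Rearranging for d: d = [D / (1.45 · (7540/950)^0.266 · 15500^0.45 · 1.35^-0.21)]^(1/0.75).
D = 1290 m.
(7540/950)^0.266 = 1.735
15500^0.45 = 76.85
1.35^-0.21 = 0.9389
Denominator = 1.45 × 1.735 × 76.85 × 0.9389 = 181.5
D / 181.5 = 1290 / 181.5 = 7.107
d = 7.107^(1/0.75) = 7.107^1.3333 = 13.66 m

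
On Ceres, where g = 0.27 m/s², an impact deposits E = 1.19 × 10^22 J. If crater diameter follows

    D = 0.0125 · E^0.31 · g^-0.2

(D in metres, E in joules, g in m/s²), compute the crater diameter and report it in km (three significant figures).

E^0.31 = (1.19 × 10^22)^0.31 = 6.973 × 10^6
g^-0.2 = 0.27^-0.2 = 1.299
D = 0.0125 × 6.973 × 10^6 × 1.299 = 1.132 × 10^5 m
   = 113.2 km

D ≈ 113 km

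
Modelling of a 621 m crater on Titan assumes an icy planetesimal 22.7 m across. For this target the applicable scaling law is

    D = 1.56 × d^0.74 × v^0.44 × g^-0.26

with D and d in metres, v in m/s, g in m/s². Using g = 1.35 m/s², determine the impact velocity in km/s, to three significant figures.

v ≈ 5.08 km/s

Rearranging for v: v = [D / (1.56 · 22.7^0.74 · 1.35^-0.26)]^(1/0.44).
22.7^0.74 = 10.08
1.35^-0.26 = 0.9249
Denominator = 1.56 × 10.08 × 0.9249 = 14.54
D / 14.54 = 621 / 14.54 = 42.71
v = 42.71^(1/0.44) = 42.71^2.2727 = 5078 m/s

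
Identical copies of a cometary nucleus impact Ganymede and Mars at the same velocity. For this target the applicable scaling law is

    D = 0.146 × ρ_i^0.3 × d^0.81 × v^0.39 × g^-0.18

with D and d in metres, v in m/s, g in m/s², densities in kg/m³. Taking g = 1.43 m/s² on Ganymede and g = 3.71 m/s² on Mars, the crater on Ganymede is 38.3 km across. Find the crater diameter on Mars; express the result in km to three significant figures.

D ≈ 32.3 km

All impactor-dependent factors cancel in the ratio, leaving D_Mars/D_Ganymede = (g_Mars/g_Ganymede)^-0.18.
(3.71/1.43)^-0.18 = 2.594^-0.18 = 0.8423
D_Mars = 0.8423 × 38.3 km = 32.3 km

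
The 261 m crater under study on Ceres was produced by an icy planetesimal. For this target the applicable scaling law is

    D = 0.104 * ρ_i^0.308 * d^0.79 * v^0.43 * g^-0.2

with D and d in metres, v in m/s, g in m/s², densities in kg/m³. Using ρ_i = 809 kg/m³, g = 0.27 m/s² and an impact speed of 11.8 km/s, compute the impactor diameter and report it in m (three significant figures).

Rearranging for d: d = [D / (0.104 · 809^0.308 · 11800^0.43 · 0.27^-0.2)]^(1/0.79).
809^0.308 = 7.864
11800^0.43 = 56.35
0.27^-0.2 = 1.299
Denominator = 0.104 × 7.864 × 56.35 × 1.299 = 59.87
D / 59.87 = 261 / 59.87 = 4.359
d = 4.359^(1/0.79) = 4.359^1.2658 = 6.447 m

d ≈ 6.45 m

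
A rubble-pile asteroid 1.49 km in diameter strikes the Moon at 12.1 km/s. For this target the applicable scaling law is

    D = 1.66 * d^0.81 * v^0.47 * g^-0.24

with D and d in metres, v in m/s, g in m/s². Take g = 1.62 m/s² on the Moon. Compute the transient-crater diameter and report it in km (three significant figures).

D ≈ 45.6 km

In SI units: d = 1490 m, v = 12100 m/s.
d^0.81 = 1490^0.81 = 371.8
v^0.47 = 12100^0.47 = 82.97
g^-0.24 = 1.62^-0.24 = 0.8907
D = 1.66 × 371.8 × 82.97 × 0.8907 = 45611 m
   = 45.61 km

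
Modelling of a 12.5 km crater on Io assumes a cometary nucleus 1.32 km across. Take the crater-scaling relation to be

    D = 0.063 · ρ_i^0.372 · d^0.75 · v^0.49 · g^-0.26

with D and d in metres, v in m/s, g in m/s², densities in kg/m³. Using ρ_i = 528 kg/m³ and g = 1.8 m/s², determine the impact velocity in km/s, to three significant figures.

Rearranging for v: v = [D / (0.063 · 528^0.372 · 1320^0.75 · 1.8^-0.26)]^(1/0.49).
D = 12500 m.
528^0.372 = 10.30
1320^0.75 = 219.0
1.8^-0.26 = 0.8583
Denominator = 0.063 × 10.30 × 219.0 × 0.8583 = 122.0
D / 122.0 = 12500 / 122.0 = 102.5
v = 102.5^(1/0.49) = 102.5^2.0408 = 12691 m/s

v ≈ 12.7 km/s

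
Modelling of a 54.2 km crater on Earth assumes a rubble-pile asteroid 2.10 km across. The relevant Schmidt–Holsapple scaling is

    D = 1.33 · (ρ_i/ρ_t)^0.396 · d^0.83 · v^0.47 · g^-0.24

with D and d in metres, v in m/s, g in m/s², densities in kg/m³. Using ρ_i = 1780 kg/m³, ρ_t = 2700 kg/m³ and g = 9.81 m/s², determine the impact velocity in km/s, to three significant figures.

Rearranging for v: v = [D / (1.33 · (1780/2700)^0.396 · 2100^0.83 · 9.81^-0.24)]^(1/0.47).
D = 54200 m.
(1780/2700)^0.396 = 0.8479
2100^0.83 = 572.1
9.81^-0.24 = 0.5781
Denominator = 1.33 × 0.8479 × 572.1 × 0.5781 = 373.0
D / 373.0 = 54200 / 373.0 = 145.3
v = 145.3^(1/0.47) = 145.3^2.1277 = 39871 m/s

v ≈ 39.9 km/s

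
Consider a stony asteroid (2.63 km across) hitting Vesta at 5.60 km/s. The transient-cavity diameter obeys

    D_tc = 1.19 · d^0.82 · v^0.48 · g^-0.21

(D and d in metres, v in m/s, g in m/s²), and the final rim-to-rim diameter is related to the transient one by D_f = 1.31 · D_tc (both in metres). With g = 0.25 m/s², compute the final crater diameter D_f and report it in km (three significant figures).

In SI: d = 2630 m, v = 5600 m/s.
d^0.82 = 2630^0.82 = 637.3
v^0.48 = 5600^0.48 = 62.97
g^-0.21 = 0.25^-0.21 = 1.338
D_tc = 1.19 × 637.3 × 62.97 × 1.338 = 63900 m
D_f = 1.31 × 63900 = 83709 m
     = 83.71 km

D_f ≈ 83.7 km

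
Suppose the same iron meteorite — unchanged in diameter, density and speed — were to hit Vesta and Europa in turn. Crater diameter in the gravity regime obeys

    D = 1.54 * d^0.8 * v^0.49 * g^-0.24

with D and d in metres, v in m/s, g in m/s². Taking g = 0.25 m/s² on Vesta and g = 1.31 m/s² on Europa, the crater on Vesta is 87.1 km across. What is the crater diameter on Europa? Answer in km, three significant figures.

All impactor-dependent factors cancel in the ratio, leaving D_Europa/D_Vesta = (g_Europa/g_Vesta)^-0.24.
(1.31/0.25)^-0.24 = 5.240^-0.24 = 0.6720
D_Europa = 0.6720 × 87.1 km = 58.5 km

D ≈ 58.5 km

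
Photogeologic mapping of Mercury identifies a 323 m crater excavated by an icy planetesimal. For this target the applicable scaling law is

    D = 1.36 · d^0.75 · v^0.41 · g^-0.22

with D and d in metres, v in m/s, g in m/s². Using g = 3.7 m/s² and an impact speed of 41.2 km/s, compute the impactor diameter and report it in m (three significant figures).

d ≈ 6.48 m

Rearranging for d: d = [D / (1.36 · 41200^0.41 · 3.7^-0.22)]^(1/0.75).
41200^0.41 = 78.00
3.7^-0.22 = 0.7499
Denominator = 1.36 × 78.00 × 0.7499 = 79.55
D / 79.55 = 323 / 79.55 = 4.060
d = 4.060^(1/0.75) = 4.060^1.3333 = 6.477 m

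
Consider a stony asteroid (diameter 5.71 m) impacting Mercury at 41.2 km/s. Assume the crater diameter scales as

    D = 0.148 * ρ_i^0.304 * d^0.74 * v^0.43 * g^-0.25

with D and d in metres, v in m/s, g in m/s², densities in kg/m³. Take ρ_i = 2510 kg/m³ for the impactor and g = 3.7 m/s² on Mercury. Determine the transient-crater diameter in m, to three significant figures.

D ≈ 404 m

In SI units: v = 41200 m/s.
ρ_i^0.304 = 2510^0.304 = 10.80
d^0.74 = 5.71^0.74 = 3.630
v^0.43 = 41200^0.43 = 96.47
g^-0.25 = 3.7^-0.25 = 0.7210
D = 0.148 × 10.80 × 3.630 × 96.47 × 0.7210 = 403.6 m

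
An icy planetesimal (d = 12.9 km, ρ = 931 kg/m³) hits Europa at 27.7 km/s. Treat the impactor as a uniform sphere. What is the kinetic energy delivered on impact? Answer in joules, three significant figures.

d = 12900 m; v = 27700 m/s.
Mass m = (π/6) ρ d³ = (π/6) × 931 × (12900)³ = 1.046 × 10^15 kg
E = ½ m v² = 0.5 × 1.046 × 10^15 × (27700)² = 4.013 × 10^23 J

E ≈ 4.01 × 10^23 J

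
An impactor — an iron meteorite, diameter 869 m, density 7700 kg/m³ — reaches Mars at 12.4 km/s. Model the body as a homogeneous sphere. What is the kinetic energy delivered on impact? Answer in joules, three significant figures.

v = 12400 m/s.
Mass m = (π/6) ρ d³ = (π/6) × 7700 × (869)³ = 2.646 × 10^12 kg
E = ½ m v² = 0.5 × 2.646 × 10^12 × (12400)² = 2.034 × 10^20 J

E ≈ 2.03 × 10^20 J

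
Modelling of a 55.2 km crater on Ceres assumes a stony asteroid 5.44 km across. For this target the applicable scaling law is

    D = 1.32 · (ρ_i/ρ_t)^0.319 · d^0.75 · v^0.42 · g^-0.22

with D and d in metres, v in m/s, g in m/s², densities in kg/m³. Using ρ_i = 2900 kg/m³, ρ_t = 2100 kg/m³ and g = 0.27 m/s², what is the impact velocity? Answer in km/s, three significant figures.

Rearranging for v: v = [D / (1.32 · (2900/2100)^0.319 · 5440^0.75 · 0.27^-0.22)]^(1/0.42).
D = 55200 m.
(2900/2100)^0.319 = 1.108
5440^0.75 = 633.4
0.27^-0.22 = 1.334
Denominator = 1.32 × 1.108 × 633.4 × 1.334 = 1236
D / 1236 = 55200 / 1236 = 44.66
v = 44.66^(1/0.42) = 44.66^2.381 = 8481 m/s

v ≈ 8.48 km/s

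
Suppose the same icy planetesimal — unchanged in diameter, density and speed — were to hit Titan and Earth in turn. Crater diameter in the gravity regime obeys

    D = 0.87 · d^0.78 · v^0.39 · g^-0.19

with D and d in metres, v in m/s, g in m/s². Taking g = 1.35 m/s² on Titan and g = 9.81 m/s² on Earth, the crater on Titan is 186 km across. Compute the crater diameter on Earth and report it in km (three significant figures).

All impactor-dependent factors cancel in the ratio, leaving D_Earth/D_Titan = (g_Earth/g_Titan)^-0.19.
(9.81/1.35)^-0.19 = 7.267^-0.19 = 0.6860
D_Earth = 0.6860 × 186 km = 128 km

D ≈ 128 km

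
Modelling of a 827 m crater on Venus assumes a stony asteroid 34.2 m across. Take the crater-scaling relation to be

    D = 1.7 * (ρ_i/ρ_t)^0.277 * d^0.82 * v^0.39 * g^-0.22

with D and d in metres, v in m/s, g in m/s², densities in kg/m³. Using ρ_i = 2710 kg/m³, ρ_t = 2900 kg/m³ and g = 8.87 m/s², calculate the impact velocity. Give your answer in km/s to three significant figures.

v ≈ 16.6 km/s

Rearranging for v: v = [D / (1.7 · (2710/2900)^0.277 · 34.2^0.82 · 8.87^-0.22)]^(1/0.39).
(2710/2900)^0.277 = 0.9814
34.2^0.82 = 18.11
8.87^-0.22 = 0.6187
Denominator = 1.7 × 0.9814 × 18.11 × 0.6187 = 18.69
D / 18.69 = 827 / 18.69 = 44.25
v = 44.25^(1/0.39) = 44.25^2.5641 = 16607 m/s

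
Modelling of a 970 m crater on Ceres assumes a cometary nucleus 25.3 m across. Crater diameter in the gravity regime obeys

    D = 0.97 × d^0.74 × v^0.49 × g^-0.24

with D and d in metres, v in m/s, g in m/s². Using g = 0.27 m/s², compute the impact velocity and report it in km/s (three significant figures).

v ≈ 5.31 km/s

Rearranging for v: v = [D / (0.97 · 25.3^0.74 · 0.27^-0.24)]^(1/0.49).
25.3^0.74 = 10.92
0.27^-0.24 = 1.369
Denominator = 0.97 × 10.92 × 1.369 = 14.50
D / 14.50 = 970 / 14.50 = 66.90
v = 66.90^(1/0.49) = 66.90^2.0408 = 5313 m/s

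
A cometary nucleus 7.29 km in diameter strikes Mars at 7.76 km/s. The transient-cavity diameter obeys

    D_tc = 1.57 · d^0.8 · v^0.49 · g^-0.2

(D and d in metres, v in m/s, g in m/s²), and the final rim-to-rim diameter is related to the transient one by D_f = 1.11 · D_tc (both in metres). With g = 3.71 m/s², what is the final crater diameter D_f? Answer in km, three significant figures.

In SI: d = 7290 m, v = 7760 m/s.
d^0.8 = 7290^0.8 = 1231
v^0.49 = 7760^0.49 = 80.54
g^-0.2 = 3.71^-0.2 = 0.7694
D_tc = 1.57 × 1231 × 80.54 × 0.7694 = 1.198 × 10^5 m
D_f = 1.11 × 1.198 × 10^5 = 1.330 × 10^5 m
     = 133.0 km

D_f ≈ 133 km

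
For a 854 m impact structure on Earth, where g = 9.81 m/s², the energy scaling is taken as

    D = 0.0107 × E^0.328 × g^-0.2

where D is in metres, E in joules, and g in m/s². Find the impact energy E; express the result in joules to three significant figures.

Rearranging: E = [D / (0.0107 · g^-0.2)]^(1/0.328).
g^-0.2 = 9.81^-0.2 = 0.6334
D / (0.0107 × 0.6334) = 854 / (6.777 × 10^-3) = 1.260 × 10^5
E = (1.260 × 10^5)^3.0488 = 3.548 × 10^15 J

E ≈ 3.55 × 10^15 J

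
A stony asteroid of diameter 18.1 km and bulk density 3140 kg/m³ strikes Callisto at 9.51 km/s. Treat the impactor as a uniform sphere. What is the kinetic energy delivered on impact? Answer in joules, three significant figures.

E ≈ 4.41 × 10^23 J

d = 18100 m; v = 9510 m/s.
Mass m = (π/6) ρ d³ = (π/6) × 3140 × (18100)³ = 9.749 × 10^15 kg
E = ½ m v² = 0.5 × 9.749 × 10^15 × (9510)² = 4.409 × 10^23 J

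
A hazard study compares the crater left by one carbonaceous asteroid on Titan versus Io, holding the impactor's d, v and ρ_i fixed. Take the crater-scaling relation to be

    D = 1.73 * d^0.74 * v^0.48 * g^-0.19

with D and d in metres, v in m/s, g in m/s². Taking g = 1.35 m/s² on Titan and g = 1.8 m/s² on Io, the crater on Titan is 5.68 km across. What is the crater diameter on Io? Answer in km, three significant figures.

D ≈ 5.38 km

All impactor-dependent factors cancel in the ratio, leaving D_Io/D_Titan = (g_Io/g_Titan)^-0.19.
(1.8/1.35)^-0.19 = 1.333^-0.19 = 0.9469
D_Io = 0.9469 × 5.68 km = 5.38 km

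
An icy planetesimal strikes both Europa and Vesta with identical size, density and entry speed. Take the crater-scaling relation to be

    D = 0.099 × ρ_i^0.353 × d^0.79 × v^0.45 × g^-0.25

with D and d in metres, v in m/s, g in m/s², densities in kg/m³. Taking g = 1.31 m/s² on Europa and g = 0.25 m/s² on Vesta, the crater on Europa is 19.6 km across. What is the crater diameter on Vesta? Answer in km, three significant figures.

D ≈ 29.7 km

All impactor-dependent factors cancel in the ratio, leaving D_Vesta/D_Europa = (g_Vesta/g_Europa)^-0.25.
(0.25/1.31)^-0.25 = 0.1908^-0.25 = 1.513
D_Vesta = 1.513 × 19.6 km = 29.7 km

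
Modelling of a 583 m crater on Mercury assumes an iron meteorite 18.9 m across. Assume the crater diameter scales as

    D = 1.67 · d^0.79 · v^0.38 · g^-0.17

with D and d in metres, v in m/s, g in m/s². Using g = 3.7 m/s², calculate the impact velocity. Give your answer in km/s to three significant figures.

v ≈ 19.6 km/s

Rearranging for v: v = [D / (1.67 · 18.9^0.79 · 3.7^-0.17)]^(1/0.38).
18.9^0.79 = 10.20
3.7^-0.17 = 0.8006
Denominator = 1.67 × 10.20 × 0.8006 = 13.64
D / 13.64 = 583 / 13.64 = 42.74
v = 42.74^(1/0.38) = 42.74^2.6316 = 19575 m/s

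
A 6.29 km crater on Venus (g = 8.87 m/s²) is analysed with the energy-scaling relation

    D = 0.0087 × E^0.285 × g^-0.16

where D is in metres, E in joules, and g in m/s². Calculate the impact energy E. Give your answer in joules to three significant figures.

E ≈ 1.23 × 10^21 J

Rearranging: E = [D / (0.0087 · g^-0.16)]^(1/0.285).
D = 6290 m.
g^-0.16 = 8.87^-0.16 = 0.7052
D / (0.0087 × 0.7052) = 6290 / (6.135 × 10^-3) = 1.025 × 10^6
E = (1.025 × 10^6)^3.5088 = 1.231 × 10^21 J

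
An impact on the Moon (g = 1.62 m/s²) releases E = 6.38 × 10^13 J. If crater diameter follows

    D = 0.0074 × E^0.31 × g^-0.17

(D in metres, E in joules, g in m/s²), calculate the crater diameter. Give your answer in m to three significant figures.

E^0.31 = (6.38 × 10^13)^0.31 = 1.903 × 10^4
g^-0.17 = 1.62^-0.17 = 0.9213
D = 0.0074 × 1.903 × 10^4 × 0.9213 = 129.7 m

D ≈ 130 m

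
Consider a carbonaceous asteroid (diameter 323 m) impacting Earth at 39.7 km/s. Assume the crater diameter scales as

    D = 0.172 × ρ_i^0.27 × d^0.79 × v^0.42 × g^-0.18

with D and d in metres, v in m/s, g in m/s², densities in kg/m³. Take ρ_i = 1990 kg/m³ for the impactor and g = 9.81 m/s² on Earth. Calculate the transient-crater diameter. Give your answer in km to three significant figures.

D ≈ 7.27 km

In SI units: v = 39700 m/s.
ρ_i^0.27 = 1990^0.27 = 7.775
d^0.79 = 323^0.79 = 96.00
v^0.42 = 39700^0.42 = 85.41
g^-0.18 = 9.81^-0.18 = 0.6630
D = 0.172 × 7.775 × 96.00 × 85.41 × 0.6630 = 7270 m
   = 7.270 km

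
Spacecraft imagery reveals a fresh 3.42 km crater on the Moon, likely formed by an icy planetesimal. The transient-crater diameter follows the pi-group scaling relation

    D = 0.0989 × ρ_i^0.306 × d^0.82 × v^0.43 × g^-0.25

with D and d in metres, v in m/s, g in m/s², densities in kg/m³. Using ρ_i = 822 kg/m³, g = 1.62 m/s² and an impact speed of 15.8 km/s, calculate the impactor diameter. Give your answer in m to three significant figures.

d ≈ 204 m

Rearranging for d: d = [D / (0.0989 · 822^0.306 · 15800^0.43 · 1.62^-0.25)]^(1/0.82).
D = 3420 m.
822^0.306 = 7.797
15800^0.43 = 63.89
1.62^-0.25 = 0.8864
Denominator = 0.0989 × 7.797 × 63.89 × 0.8864 = 43.67
D / 43.67 = 3420 / 43.67 = 78.31
d = 78.31^(1/0.82) = 78.31^1.2195 = 203.9 m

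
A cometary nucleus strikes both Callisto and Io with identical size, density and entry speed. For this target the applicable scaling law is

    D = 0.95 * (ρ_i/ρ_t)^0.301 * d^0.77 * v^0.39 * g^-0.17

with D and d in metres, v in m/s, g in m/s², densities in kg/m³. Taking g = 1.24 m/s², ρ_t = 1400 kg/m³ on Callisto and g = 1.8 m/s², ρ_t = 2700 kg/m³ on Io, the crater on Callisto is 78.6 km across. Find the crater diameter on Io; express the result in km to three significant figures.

The impactor-only factors (d, v, ρ_i) cancel in the ratio, leaving D_Io/D_Callisto = (g_Io/g_Callisto)^-0.17 · (ρ_t,Callisto/ρ_t,Io)^0.301.
(1.8/1.24)^-0.17 = 1.452^-0.17 = 0.9386
(1400/2700)^0.301 = 0.5185^0.301 = 0.8206
Ratio = 0.9386 × 0.8206 = 0.7702
D_Io = 0.7702 × 78.6 km = 60.5 km

D ≈ 60.5 km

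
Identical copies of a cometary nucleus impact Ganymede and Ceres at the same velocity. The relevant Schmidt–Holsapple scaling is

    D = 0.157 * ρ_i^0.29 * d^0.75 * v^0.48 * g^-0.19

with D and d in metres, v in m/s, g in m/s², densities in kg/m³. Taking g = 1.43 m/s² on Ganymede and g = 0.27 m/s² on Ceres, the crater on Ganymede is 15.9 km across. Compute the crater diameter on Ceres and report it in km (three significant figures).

All impactor-dependent factors cancel in the ratio, leaving D_Ceres/D_Ganymede = (g_Ceres/g_Ganymede)^-0.19.
(0.27/1.43)^-0.19 = 0.1888^-0.19 = 1.373
D_Ceres = 1.373 × 15.9 km = 21.8 km

D ≈ 21.8 km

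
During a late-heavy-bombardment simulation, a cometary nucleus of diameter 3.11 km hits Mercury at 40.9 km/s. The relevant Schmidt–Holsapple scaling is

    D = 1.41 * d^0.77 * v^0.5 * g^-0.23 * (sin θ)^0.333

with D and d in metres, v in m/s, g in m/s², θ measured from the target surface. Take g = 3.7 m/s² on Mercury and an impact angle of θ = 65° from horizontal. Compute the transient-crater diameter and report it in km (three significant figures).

D ≈ 99.9 km

In SI units: d = 3110 m, v = 40900 m/s.
d^0.77 = 3110^0.77 = 489.1
v^0.5 = 40900^0.5 = 202.2
g^-0.23 = 3.7^-0.23 = 0.7401
(sin 65°)^0.333 = 0.9063^0.333 = 0.9678
D = 1.41 × 489.1 × 202.2 × 0.7401 × 0.9678 = 99879 m
   = 99.88 km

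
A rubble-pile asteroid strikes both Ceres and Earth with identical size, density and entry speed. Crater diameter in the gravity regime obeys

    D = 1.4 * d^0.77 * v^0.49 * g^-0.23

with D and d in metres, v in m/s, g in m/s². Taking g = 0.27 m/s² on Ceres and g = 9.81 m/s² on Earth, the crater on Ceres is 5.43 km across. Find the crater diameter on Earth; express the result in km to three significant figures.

D ≈ 2.38 km

All impactor-dependent factors cancel in the ratio, leaving D_Earth/D_Ceres = (g_Earth/g_Ceres)^-0.23.
(9.81/0.27)^-0.23 = 36.33^-0.23 = 0.4377
D_Earth = 0.4377 × 5.43 km = 2.38 km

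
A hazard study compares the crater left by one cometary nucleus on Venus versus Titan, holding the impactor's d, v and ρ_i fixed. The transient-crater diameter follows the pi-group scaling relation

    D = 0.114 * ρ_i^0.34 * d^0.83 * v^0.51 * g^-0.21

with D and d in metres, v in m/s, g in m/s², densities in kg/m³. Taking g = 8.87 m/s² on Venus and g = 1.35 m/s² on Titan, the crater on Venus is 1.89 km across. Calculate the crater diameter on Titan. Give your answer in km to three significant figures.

All impactor-dependent factors cancel in the ratio, leaving D_Titan/D_Venus = (g_Titan/g_Venus)^-0.21.
(1.35/8.87)^-0.21 = 0.1522^-0.21 = 1.485
D_Titan = 1.485 × 1.89 km = 2.81 km

D ≈ 2.81 km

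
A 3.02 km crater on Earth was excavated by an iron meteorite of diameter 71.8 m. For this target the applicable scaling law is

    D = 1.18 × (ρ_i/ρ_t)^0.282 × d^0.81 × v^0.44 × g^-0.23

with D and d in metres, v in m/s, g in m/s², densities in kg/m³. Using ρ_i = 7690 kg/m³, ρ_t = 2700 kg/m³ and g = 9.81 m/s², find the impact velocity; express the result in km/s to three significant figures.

Rearranging for v: v = [D / (1.18 · (7690/2700)^0.282 · 71.8^0.81 · 9.81^-0.23)]^(1/0.44).
D = 3020 m.
(7690/2700)^0.282 = 1.343
71.8^0.81 = 31.88
9.81^-0.23 = 0.5914
Denominator = 1.18 × 1.343 × 31.88 × 0.5914 = 29.88
D / 29.88 = 3020 / 29.88 = 101.1
v = 101.1^(1/0.44) = 101.1^2.2727 = 35991 m/s

v ≈ 36.0 km/s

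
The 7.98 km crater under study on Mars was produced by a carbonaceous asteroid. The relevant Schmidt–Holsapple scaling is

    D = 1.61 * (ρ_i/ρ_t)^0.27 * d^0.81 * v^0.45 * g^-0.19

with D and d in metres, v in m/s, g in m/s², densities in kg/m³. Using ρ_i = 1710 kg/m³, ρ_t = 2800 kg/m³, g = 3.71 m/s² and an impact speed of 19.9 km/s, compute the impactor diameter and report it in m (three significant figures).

d ≈ 239 m

Rearranging for d: d = [D / (1.61 · (1710/2800)^0.27 · 19900^0.45 · 3.71^-0.19)]^(1/0.81).
D = 7980 m.
(1710/2800)^0.27 = 0.8753
19900^0.45 = 86.00
3.71^-0.19 = 0.7795
Denominator = 1.61 × 0.8753 × 86.00 × 0.7795 = 94.47
D / 94.47 = 7980 / 94.47 = 84.47
d = 84.47^(1/0.81) = 84.47^1.2346 = 239.2 m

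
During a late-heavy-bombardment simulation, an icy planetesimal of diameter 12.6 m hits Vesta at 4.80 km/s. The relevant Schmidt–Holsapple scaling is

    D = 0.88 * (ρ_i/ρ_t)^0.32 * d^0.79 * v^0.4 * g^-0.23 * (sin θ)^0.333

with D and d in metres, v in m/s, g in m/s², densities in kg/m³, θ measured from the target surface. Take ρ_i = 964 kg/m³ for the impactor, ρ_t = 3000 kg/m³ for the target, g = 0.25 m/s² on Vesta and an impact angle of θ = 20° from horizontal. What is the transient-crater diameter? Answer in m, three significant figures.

D ≈ 129 m

In SI units: v = 4800 m/s.
(ρ_i/ρ_t)^0.32 = (964/3000)^0.32 = 0.6954
d^0.79 = 12.6^0.79 = 7.401
v^0.4 = 4800^0.4 = 29.68
g^-0.23 = 0.25^-0.23 = 1.376
(sin 20°)^0.333 = 0.3420^0.333 = 0.6996
D = 0.88 × 0.6954 × 7.401 × 29.68 × 1.376 × 0.6996 = 129.4 m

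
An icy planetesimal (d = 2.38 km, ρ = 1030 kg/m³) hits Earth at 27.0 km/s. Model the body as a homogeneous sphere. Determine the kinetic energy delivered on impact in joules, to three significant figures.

d = 2380 m; v = 27000 m/s.
Mass m = (π/6) ρ d³ = (π/6) × 1030 × (2380)³ = 7.271 × 10^12 kg
E = ½ m v² = 0.5 × 7.271 × 10^12 × (27000)² = 2.650 × 10^21 J

E ≈ 2.65 × 10^21 J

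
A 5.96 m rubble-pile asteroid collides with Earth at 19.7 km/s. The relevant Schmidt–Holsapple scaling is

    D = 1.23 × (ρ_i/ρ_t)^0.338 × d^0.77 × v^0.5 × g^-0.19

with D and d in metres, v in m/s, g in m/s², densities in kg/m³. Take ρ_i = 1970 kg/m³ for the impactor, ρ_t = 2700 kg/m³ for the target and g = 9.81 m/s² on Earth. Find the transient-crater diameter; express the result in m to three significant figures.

D ≈ 398 m

In SI units: v = 19700 m/s.
(ρ_i/ρ_t)^0.338 = (1970/2700)^0.338 = 0.8989
d^0.77 = 5.96^0.77 = 3.953
v^0.5 = 19700^0.5 = 140.4
g^-0.19 = 9.81^-0.19 = 0.6480
D = 1.23 × 0.8989 × 3.953 × 140.4 × 0.6480 = 397.6 m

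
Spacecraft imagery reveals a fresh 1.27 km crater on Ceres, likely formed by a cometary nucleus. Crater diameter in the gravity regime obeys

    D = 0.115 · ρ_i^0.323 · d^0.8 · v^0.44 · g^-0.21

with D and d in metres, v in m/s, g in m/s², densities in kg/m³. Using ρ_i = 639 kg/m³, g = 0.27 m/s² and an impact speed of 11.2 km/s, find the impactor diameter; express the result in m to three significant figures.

Rearranging for d: d = [D / (0.115 · 639^0.323 · 11200^0.44 · 0.27^-0.21)]^(1/0.8).
D = 1270 m.
639^0.323 = 8.057
11200^0.44 = 60.49
0.27^-0.21 = 1.316
Denominator = 0.115 × 8.057 × 60.49 × 1.316 = 73.76
D / 73.76 = 1270 / 73.76 = 17.22
d = 17.22^(1/0.8) = 17.22^1.25 = 35.08 m

d ≈ 35.1 m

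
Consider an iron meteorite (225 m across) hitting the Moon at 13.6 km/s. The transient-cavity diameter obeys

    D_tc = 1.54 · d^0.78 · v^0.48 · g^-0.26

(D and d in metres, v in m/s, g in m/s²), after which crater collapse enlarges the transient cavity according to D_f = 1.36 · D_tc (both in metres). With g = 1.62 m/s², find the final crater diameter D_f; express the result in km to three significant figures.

v = 13600 m/s.
d^0.78 = 225^0.78 = 68.34
v^0.48 = 13600^0.48 = 96.40
g^-0.26 = 1.62^-0.26 = 0.8821
D_tc = 1.54 × 68.34 × 96.40 × 0.8821 = 8949 m
D_f = 1.36 × 8949 = 12171 m
     = 12.17 km

D_f ≈ 12.2 km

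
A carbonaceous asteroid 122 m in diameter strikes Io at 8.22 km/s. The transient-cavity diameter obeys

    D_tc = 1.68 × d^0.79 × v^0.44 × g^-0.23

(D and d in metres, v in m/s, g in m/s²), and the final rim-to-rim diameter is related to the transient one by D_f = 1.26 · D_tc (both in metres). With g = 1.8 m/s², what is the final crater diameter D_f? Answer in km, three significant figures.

v = 8220 m/s.
d^0.79 = 122^0.79 = 44.49
v^0.44 = 8220^0.44 = 52.79
g^-0.23 = 1.8^-0.23 = 0.8735
D_tc = 1.68 × 44.49 × 52.79 × 0.8735 = 3447 m
D_f = 1.26 × 3447 = 4343 m
     = 4.343 km

D_f ≈ 4.34 km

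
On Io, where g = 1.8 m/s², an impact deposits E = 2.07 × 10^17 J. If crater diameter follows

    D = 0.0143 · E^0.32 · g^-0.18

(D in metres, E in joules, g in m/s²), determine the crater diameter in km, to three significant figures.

E^0.32 = (2.07 × 10^17)^0.32 = 3.476 × 10^5
g^-0.18 = 1.8^-0.18 = 0.8996
D = 0.0143 × 3.476 × 10^5 × 0.8996 = 4472 m
   = 4.472 km

D ≈ 4.47 km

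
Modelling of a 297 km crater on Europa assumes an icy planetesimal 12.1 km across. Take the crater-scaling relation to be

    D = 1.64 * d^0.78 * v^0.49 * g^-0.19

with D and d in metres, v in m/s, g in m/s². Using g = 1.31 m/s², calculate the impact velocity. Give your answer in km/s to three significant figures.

v ≈ 18.9 km/s

Rearranging for v: v = [D / (1.64 · 12100^0.78 · 1.31^-0.19)]^(1/0.49).
D = 297000 m.
12100^0.78 = 1530
1.31^-0.19 = 0.9500
Denominator = 1.64 × 1530 × 0.9500 = 2384
D / 2384 = 297000 / 2384 = 124.6
v = 124.6^(1/0.49) = 124.6^2.0408 = 18903 m/s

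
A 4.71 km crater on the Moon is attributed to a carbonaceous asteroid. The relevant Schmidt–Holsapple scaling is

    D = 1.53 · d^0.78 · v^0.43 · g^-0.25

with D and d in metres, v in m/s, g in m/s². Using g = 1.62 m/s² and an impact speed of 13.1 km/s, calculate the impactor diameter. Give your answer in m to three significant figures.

Rearranging for d: d = [D / (1.53 · 13100^0.43 · 1.62^-0.25)]^(1/0.78).
D = 4710 m.
13100^0.43 = 58.94
1.62^-0.25 = 0.8864
Denominator = 1.53 × 58.94 × 0.8864 = 79.93
D / 79.93 = 4710 / 79.93 = 58.93
d = 58.93^(1/0.78) = 58.93^1.2821 = 186.1 m

d ≈ 186 m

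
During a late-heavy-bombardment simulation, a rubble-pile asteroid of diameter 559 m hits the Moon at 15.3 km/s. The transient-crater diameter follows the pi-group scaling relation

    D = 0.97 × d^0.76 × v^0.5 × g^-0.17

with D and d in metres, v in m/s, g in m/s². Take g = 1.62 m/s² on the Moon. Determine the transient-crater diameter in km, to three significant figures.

D ≈ 13.5 km

In SI units: v = 15300 m/s.
d^0.76 = 559^0.76 = 122.5
v^0.5 = 15300^0.5 = 123.7
g^-0.17 = 1.62^-0.17 = 0.9213
D = 0.97 × 122.5 × 123.7 × 0.9213 = 13542 m
   = 13.54 km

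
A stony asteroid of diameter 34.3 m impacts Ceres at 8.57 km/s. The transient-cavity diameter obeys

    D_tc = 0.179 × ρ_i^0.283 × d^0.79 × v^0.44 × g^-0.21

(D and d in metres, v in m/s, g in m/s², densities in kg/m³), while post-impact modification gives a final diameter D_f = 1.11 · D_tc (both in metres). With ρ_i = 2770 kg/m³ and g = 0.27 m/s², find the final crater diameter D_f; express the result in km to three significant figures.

D_f ≈ 2.16 km

v = 8570 m/s.
ρ_i^0.283 = 2770^0.283 = 9.424
d^0.79 = 34.3^0.79 = 16.33
v^0.44 = 8570^0.44 = 53.77
g^-0.21 = 0.27^-0.21 = 1.316
D_tc = 0.179 × 9.424 × 16.33 × 53.77 × 1.316 = 1949 m
D_f = 1.11 × 1949 = 2163 m
     = 2.163 km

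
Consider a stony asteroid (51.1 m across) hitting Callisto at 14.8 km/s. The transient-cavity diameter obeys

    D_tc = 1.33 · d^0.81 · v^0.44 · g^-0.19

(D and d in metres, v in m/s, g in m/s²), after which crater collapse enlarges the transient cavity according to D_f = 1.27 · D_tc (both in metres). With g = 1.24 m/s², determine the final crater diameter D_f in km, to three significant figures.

D_f ≈ 2.68 km

v = 14800 m/s.
d^0.81 = 51.1^0.81 = 24.20
v^0.44 = 14800^0.44 = 68.38
g^-0.19 = 1.24^-0.19 = 0.9600
D_tc = 1.33 × 24.20 × 68.38 × 0.9600 = 2113 m
D_f = 1.27 × 2113 = 2684 m
     = 2.684 km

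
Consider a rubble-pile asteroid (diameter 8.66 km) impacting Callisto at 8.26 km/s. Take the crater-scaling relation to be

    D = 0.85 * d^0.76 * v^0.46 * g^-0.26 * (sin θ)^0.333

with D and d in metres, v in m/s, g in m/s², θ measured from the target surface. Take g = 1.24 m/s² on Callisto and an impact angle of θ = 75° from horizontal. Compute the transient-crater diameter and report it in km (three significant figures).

In SI units: d = 8660 m, v = 8260 m/s.
d^0.76 = 8660^0.76 = 982.9
v^0.46 = 8260^0.46 = 63.36
g^-0.26 = 1.24^-0.26 = 0.9456
(sin 75°)^0.333 = 0.9659^0.333 = 0.9885
D = 0.85 × 982.9 × 63.36 × 0.9456 × 0.9885 = 49480 m
   = 49.48 km

D ≈ 49.5 km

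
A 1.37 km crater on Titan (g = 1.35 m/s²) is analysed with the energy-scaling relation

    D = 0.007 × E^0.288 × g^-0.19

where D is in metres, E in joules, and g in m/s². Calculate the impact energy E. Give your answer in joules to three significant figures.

E ≈ 2.88 × 10^18 J

Rearranging: E = [D / (0.007 · g^-0.19)]^(1/0.288).
D = 1370 m.
g^-0.19 = 1.35^-0.19 = 0.9446
D / (0.007 × 0.9446) = 1370 / (6.612 × 10^-3) = 2.072 × 10^5
E = (2.072 × 10^5)^3.4722 = 2.881 × 10^18 J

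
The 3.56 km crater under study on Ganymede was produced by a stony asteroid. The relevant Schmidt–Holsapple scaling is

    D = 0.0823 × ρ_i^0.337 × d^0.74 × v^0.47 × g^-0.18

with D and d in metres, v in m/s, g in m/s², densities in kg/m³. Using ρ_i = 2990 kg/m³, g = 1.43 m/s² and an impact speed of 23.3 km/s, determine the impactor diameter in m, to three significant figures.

d ≈ 88.3 m

Rearranging for d: d = [D / (0.0823 · 2990^0.337 · 23300^0.47 · 1.43^-0.18)]^(1/0.74).
D = 3560 m.
2990^0.337 = 14.84
23300^0.47 = 112.9
1.43^-0.18 = 0.9376
Denominator = 0.0823 × 14.84 × 112.9 × 0.9376 = 129.3
D / 129.3 = 3560 / 129.3 = 27.53
d = 27.53^(1/0.74) = 27.53^1.3514 = 88.26 m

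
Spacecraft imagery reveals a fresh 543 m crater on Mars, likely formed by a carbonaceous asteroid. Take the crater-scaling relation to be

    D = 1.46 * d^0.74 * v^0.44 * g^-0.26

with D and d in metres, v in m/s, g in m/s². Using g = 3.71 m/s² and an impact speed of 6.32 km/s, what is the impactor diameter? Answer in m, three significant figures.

Rearranging for d: d = [D / (1.46 · 6320^0.44 · 3.71^-0.26)]^(1/0.74).
6320^0.44 = 47.02
3.71^-0.26 = 0.7112
Denominator = 1.46 × 47.02 × 0.7112 = 48.82
D / 48.82 = 543 / 48.82 = 11.12
d = 11.12^(1/0.74) = 11.12^1.3514 = 25.92 m

d ≈ 25.9 m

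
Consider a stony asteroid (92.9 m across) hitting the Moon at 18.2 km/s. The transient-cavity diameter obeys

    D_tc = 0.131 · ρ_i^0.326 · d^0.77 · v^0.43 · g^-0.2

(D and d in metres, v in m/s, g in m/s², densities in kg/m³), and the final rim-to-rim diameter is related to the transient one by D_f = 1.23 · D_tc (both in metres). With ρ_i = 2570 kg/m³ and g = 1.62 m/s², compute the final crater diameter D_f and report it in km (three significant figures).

v = 18200 m/s.
ρ_i^0.326 = 2570^0.326 = 12.93
d^0.77 = 92.9^0.77 = 32.76
v^0.43 = 18200^0.43 = 67.89
g^-0.2 = 1.62^-0.2 = 0.9080
D_tc = 0.131 × 12.93 × 32.76 × 67.89 × 0.9080 = 3421 m
D_f = 1.23 × 3421 = 4208 m
     = 4.208 km

D_f ≈ 4.21 km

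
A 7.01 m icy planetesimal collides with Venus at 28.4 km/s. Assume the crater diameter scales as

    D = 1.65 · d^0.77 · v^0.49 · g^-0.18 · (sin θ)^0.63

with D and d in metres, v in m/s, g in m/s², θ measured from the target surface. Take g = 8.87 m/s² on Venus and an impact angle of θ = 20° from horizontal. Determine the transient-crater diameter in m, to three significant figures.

D ≈ 386 m

In SI units: v = 28400 m/s.
d^0.77 = 7.01^0.77 = 4.479
v^0.49 = 28400^0.49 = 152.1
g^-0.18 = 8.87^-0.18 = 0.6751
(sin 20°)^0.63 = 0.3420^0.63 = 0.5087
D = 1.65 × 4.479 × 152.1 × 0.6751 × 0.5087 = 386.0 m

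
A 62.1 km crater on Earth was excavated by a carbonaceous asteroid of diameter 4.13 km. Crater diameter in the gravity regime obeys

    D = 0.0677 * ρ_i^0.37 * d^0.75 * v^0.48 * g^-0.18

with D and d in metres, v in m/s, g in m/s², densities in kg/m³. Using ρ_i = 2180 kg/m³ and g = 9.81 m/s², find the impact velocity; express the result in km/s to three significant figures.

Rearranging for v: v = [D / (0.0677 · 2180^0.37 · 4130^0.75 · 9.81^-0.18)]^(1/0.48).
D = 62100 m.
2180^0.37 = 17.19
4130^0.75 = 515.2
9.81^-0.18 = 0.6630
Denominator = 0.0677 × 17.19 × 515.2 × 0.6630 = 397.5
D / 397.5 = 62100 / 397.5 = 156.2
v = 156.2^(1/0.48) = 156.2^2.0833 = 37162 m/s

v ≈ 37.2 km/s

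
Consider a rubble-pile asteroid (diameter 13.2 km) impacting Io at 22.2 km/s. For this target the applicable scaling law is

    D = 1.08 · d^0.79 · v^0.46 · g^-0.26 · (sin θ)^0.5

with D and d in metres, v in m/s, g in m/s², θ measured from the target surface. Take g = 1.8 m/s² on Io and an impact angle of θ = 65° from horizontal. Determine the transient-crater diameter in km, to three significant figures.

In SI units: d = 13200 m, v = 22200 m/s.
d^0.79 = 13200^0.79 = 1800
v^0.46 = 22200^0.46 = 99.84
g^-0.26 = 1.8^-0.26 = 0.8583
(sin 65°)^0.5 = 0.9063^0.5 = 0.9520
D = 1.08 × 1800 × 99.84 × 0.8583 × 0.9520 = 1.586 × 10^5 m
   = 158.6 km

D ≈ 159 km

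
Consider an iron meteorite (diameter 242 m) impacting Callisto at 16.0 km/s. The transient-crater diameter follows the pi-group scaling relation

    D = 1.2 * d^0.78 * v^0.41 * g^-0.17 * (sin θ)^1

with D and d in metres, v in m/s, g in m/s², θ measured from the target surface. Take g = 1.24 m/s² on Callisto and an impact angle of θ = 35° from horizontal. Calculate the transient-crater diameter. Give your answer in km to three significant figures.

D ≈ 2.54 km

In SI units: v = 16000 m/s.
d^0.78 = 242^0.78 = 72.34
v^0.41 = 16000^0.41 = 52.93
g^-0.17 = 1.24^-0.17 = 0.9641
(sin 35°)^1 = 0.5736^1 = 0.5736
D = 1.2 × 72.34 × 52.93 × 0.9641 × 0.5736 = 2541 m
   = 2.541 km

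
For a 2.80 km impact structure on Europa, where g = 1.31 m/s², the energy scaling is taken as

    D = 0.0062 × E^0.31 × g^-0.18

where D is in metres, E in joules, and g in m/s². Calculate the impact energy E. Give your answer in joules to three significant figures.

E ≈ 2.04 × 10^18 J

Rearranging: E = [D / (0.0062 · g^-0.18)]^(1/0.31).
D = 2800 m.
g^-0.18 = 1.31^-0.18 = 0.9526
D / (0.0062 × 0.9526) = 2800 / (5.906 × 10^-3) = 4.741 × 10^5
E = (4.741 × 10^5)^3.2258 = 2.038 × 10^18 J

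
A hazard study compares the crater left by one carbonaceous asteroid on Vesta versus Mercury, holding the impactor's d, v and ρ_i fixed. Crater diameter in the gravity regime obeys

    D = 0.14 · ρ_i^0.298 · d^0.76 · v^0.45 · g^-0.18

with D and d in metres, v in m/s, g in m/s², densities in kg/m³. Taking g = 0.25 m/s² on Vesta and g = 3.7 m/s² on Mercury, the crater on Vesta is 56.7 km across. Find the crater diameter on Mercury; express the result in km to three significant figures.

D ≈ 34.9 km

All impactor-dependent factors cancel in the ratio, leaving D_Mercury/D_Vesta = (g_Mercury/g_Vesta)^-0.18.
(3.7/0.25)^-0.18 = 14.80^-0.18 = 0.6157
D_Mercury = 0.6157 × 56.7 km = 34.9 km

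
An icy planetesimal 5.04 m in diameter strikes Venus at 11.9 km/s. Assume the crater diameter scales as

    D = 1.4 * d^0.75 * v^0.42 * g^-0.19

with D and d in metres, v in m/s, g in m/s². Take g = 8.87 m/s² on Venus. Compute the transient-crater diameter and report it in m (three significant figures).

D ≈ 160 m

In SI units: v = 11900 m/s.
d^0.75 = 5.04^0.75 = 3.364
v^0.42 = 11900^0.42 = 51.49
g^-0.19 = 8.87^-0.19 = 0.6605
D = 1.4 × 3.364 × 51.49 × 0.6605 = 160.2 m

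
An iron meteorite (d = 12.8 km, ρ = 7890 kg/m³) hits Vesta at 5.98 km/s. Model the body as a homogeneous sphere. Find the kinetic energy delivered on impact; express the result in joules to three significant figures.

E ≈ 1.55 × 10^23 J

d = 12800 m; v = 5980 m/s.
Mass m = (π/6) ρ d³ = (π/6) × 7890 × (12800)³ = 8.664 × 10^15 kg
E = ½ m v² = 0.5 × 8.664 × 10^15 × (5980)² = 1.549 × 10^23 J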